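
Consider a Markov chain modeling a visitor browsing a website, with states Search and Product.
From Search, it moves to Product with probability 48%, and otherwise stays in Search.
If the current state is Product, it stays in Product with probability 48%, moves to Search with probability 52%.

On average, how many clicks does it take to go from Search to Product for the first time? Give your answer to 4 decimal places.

2.0833

Let t(s) be the expected number of clicks to first reach Product from state s, with t(Product) = 0. Conditioning on the first click:
t(Search) = 1 + 0.52·t(Search)
Solving: t(Search) = 2.0833.
Expected clicks from Search to Product: 2.0833.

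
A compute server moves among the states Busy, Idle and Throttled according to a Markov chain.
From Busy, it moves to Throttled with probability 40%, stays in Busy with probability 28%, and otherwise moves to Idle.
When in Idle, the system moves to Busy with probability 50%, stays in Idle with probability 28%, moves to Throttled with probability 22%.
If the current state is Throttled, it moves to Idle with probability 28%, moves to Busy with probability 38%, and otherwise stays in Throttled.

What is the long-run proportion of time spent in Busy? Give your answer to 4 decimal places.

0.3776

Let the stationary distribution be π with π = πP and π_1 + π_2 + π_3 = 1.
π_1 = 0.28·π_1 + 0.5·π_2 + 0.38·π_3
π_2 = 0.32·π_1 + 0.28·π_2 + 0.28·π_3
Solving with the normalization constraint gives π = (0.3776, 0.2951, 0.3272).
So the stationary probability of Busy is 0.3776.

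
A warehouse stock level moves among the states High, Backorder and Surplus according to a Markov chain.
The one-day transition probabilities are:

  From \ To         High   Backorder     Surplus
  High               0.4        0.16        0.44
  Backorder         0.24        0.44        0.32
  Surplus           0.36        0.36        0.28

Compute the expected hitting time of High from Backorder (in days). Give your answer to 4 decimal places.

3.6111

Let t(s) be the expected number of days to first reach High from state s, with t(High) = 0. Conditioning on the first day:
t(Backorder) = 1 + 0.44·t(Backorder) + 0.32·t(Surplus)
t(Surplus) = 1 + 0.36·t(Backorder) + 0.28·t(Surplus)
Solving: t(Backorder) = 3.6111, t(Surplus) = 3.1944.
Expected days from Backorder to High: 3.6111.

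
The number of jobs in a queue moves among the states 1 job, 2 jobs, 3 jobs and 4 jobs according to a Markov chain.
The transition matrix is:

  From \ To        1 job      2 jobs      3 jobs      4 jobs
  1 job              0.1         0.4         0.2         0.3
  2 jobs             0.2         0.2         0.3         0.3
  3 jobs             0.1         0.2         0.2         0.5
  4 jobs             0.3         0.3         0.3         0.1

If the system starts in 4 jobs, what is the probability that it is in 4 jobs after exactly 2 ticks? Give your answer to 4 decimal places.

Propagate the distribution vector 2 ticks from 4 jobs.
After 0 ticks: (0.0000, 0.0000, 0.0000, 1.0000)
After 1 tick: (0.3000, 0.3000, 0.3000, 0.1000)
After 2 ticks: (0.1500, 0.2700, 0.2400, 0.3400)
P(in 4 jobs after 2 ticks) = 0.3400

0.3400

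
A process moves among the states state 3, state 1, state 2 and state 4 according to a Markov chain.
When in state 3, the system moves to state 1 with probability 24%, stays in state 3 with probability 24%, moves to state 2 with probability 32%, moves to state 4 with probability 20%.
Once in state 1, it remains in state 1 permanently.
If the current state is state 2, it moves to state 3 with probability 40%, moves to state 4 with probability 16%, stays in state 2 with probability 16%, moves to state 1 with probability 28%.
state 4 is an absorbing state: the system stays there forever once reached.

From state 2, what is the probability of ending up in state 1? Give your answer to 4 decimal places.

Let h(s) be the probability of absorption at state 1 starting from transient state s. Then h(state 1) = 1 and h(state 4) = 0. By first-step analysis:
h(state 3) = 0.24·h(state 3) + 0.24·1 + 0.32·h(state 2) + 0.2·0
h(state 2) = 0.4·h(state 3) + 0.28·1 + 0.16·h(state 2) + 0.16·0
Solving: h(state 3) = 0.5705, h(state 2) = 0.6050.
Starting from state 2, the probability is 0.6050.

0.6050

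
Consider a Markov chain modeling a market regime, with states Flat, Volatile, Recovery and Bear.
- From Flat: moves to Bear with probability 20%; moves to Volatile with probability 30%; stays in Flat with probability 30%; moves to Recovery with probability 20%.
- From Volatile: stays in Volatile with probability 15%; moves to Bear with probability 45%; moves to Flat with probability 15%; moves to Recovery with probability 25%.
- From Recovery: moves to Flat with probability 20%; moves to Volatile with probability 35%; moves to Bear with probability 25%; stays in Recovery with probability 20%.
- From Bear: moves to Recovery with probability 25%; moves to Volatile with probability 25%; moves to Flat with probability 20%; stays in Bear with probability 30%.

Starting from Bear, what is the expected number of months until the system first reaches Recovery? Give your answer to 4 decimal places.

Let t(s) be the expected number of months to first reach Recovery from state s, with t(Recovery) = 0. Conditioning on the first month:
t(Flat) = 1 + 0.3·t(Flat) + 0.3·t(Volatile) + 0.2·t(Bear)
t(Volatile) = 1 + 0.15·t(Flat) + 0.15·t(Volatile) + 0.45·t(Bear)
t(Bear) = 1 + 0.2·t(Flat) + 0.25·t(Volatile) + 0.3·t(Bear)
Solving: t(Flat) = 4.4059, t(Volatile) = 4.1640, t(Bear) = 4.1746.
Expected months from Bear to Recovery: 4.1746.

4.1746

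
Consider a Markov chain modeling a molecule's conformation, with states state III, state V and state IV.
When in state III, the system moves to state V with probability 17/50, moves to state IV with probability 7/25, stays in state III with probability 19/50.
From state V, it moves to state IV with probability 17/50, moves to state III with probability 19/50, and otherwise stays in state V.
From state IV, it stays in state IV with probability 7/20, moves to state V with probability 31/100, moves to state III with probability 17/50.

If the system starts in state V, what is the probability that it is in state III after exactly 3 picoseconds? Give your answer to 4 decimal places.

Propagate the distribution vector 3 picoseconds from state V.
After 0 picoseconds: (0.0000, 1.0000, 0.0000)
After 1 picosecond: (0.3800, 0.2800, 0.3400)
After 2 picoseconds: (0.3664, 0.3130, 0.3206)
After 3 picoseconds: (0.3672, 0.3116, 0.3212)
P(in state III after 3 picoseconds) = 0.3672

0.3672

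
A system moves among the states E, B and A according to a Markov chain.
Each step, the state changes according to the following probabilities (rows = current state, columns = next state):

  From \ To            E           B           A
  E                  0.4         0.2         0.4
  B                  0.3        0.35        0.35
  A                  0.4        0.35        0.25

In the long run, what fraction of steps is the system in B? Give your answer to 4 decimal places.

Let the stationary distribution be π with π = πP and π_1 + π_2 + π_3 = 1.
π_1 = 0.4·π_1 + 0.3·π_2 + 0.4·π_3
π_2 = 0.2·π_1 + 0.35·π_2 + 0.35·π_3
Solving with the normalization constraint gives π = (0.3706, 0.2944, 0.3350).
So the stationary probability of B is 0.2944.

0.2944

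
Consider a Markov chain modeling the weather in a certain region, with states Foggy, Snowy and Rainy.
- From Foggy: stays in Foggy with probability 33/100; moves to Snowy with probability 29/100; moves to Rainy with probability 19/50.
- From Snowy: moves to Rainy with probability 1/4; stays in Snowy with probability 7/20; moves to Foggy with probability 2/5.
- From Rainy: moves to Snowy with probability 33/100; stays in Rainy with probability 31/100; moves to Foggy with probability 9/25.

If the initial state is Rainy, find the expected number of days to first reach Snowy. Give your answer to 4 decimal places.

3.1644

Let t(s) be the expected number of days to first reach Snowy from state s, with t(Snowy) = 0. Conditioning on the first day:
t(Foggy) = 1 + 0.33·t(Foggy) + 0.38·t(Rainy)
t(Rainy) = 1 + 0.36·t(Foggy) + 0.31·t(Rainy)
Solving: t(Foggy) = 3.2873, t(Rainy) = 3.1644.
Expected days from Rainy to Snowy: 3.1644.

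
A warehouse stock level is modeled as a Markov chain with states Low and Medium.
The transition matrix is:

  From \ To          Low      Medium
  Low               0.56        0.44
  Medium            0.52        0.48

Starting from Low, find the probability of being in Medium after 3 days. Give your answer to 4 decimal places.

Propagate the distribution vector 3 days from Low.
After 0 days: (1.0000, 0.0000)
After 1 day: (0.5600, 0.4400)
After 2 days: (0.5424, 0.4576)
After 3 days: (0.5417, 0.4583)
P(in Medium after 3 days) = 0.4583

0.4583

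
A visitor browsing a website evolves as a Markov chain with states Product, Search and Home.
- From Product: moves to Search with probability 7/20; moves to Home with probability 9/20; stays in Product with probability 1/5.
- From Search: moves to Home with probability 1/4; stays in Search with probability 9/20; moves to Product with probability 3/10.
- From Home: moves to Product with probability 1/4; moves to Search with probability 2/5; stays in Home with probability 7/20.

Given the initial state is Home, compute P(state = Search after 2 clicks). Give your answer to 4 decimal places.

Sum over the intermediate state after 1 click:
P = P(Home→Product)·P(Product→Search) + P(Home→Search)·P(Search→Search) + P(Home→Home)·P(Home→Search)
  = 0.25×0.35 + 0.4×0.45 + 0.35×0.4
  = 0.0875 + 0.1800 + 0.1400 = 0.4075

0.4075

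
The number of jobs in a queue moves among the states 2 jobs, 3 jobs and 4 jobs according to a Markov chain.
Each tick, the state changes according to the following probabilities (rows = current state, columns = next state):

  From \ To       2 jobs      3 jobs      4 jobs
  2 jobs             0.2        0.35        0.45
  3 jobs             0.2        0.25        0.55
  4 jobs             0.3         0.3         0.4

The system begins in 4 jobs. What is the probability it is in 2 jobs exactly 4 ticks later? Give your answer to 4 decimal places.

0.2457

Propagate the distribution vector 4 ticks from 4 jobs.
After 0 ticks: (0.0000, 0.0000, 1.0000)
After 1 tick: (0.3000, 0.3000, 0.4000)
After 2 ticks: (0.2400, 0.3000, 0.4600)
After 3 ticks: (0.2460, 0.2970, 0.4570)
After 4 ticks: (0.2457, 0.2975, 0.4569)
P(in 2 jobs after 4 ticks) = 0.2457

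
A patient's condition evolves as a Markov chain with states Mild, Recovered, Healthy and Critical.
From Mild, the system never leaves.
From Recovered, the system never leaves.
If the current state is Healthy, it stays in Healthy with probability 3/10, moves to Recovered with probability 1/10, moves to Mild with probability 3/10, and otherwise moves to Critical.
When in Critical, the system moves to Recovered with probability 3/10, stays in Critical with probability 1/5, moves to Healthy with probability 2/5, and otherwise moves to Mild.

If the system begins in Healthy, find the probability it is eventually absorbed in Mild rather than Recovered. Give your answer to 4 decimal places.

0.6136

Let h(s) be the probability of absorption at Mild starting from transient state s. Then h(Mild) = 1 and h(Recovered) = 0. By first-step analysis:
h(Healthy) = 0.3·1 + 0.1·0 + 0.3·h(Healthy) + 0.3·h(Critical)
h(Critical) = 0.1·1 + 0.3·0 + 0.4·h(Healthy) + 0.2·h(Critical)
Solving: h(Healthy) = 0.6136, h(Critical) = 0.4318.
Starting from Healthy, the probability is 0.6136.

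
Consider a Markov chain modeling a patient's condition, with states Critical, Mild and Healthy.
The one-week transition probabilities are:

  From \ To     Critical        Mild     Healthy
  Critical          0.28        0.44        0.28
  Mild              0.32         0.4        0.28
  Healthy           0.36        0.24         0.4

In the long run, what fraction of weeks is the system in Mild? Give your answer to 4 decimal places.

0.3619

Let the stationary distribution be π with π = πP and π_1 + π_2 + π_3 = 1.
π_1 = 0.28·π_1 + 0.32·π_2 + 0.36·π_3
π_2 = 0.44·π_1 + 0.4·π_2 + 0.24·π_3
Solving with the normalization constraint gives π = (0.3199, 0.3619, 0.3182).
So the stationary probability of Mild is 0.3619.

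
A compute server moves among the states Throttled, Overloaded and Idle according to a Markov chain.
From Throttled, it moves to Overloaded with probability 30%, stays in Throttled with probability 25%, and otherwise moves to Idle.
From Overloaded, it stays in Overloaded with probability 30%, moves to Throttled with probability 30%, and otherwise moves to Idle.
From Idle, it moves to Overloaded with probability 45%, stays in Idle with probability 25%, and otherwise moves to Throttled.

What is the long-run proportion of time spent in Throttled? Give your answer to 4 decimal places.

Let the stationary distribution be π with π = πP and π_1 + π_2 + π_3 = 1.
π_1 = 0.25·π_1 + 0.3·π_2 + 0.3·π_3
π_2 = 0.3·π_1 + 0.3·π_2 + 0.45·π_3
Solving with the normalization constraint gives π = (0.2857, 0.3540, 0.3602).
So the stationary probability of Throttled is 0.2857.

0.2857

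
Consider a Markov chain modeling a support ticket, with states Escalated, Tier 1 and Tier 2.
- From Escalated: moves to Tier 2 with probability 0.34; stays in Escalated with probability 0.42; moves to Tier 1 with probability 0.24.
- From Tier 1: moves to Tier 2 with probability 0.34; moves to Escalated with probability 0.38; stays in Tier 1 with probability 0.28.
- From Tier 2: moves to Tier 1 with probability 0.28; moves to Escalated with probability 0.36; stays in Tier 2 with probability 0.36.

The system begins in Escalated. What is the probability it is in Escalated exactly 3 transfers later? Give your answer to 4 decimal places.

0.3887

Propagate the distribution vector 3 transfers from Escalated.
After 0 transfers: (1.0000, 0.0000, 0.0000)
After 1 transfer: (0.4200, 0.2400, 0.3400)
After 2 transfers: (0.3900, 0.2632, 0.3468)
After 3 transfers: (0.3887, 0.2644, 0.3469)
P(in Escalated after 3 transfers) = 0.3887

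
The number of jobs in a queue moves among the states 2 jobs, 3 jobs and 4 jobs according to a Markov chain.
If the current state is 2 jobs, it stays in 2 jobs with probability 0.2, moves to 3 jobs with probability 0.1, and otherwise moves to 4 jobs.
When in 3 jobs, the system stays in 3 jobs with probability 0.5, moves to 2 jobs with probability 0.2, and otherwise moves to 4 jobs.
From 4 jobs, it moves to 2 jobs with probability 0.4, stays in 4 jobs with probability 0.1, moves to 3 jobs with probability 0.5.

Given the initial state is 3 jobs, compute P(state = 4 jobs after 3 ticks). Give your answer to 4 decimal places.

0.3400

Propagate the distribution vector 3 ticks from 3 jobs.
After 0 ticks: (0.0000, 1.0000, 0.0000)
After 1 tick: (0.2000, 0.5000, 0.3000)
After 2 ticks: (0.2600, 0.4200, 0.3200)
After 3 ticks: (0.2640, 0.3960, 0.3400)
P(in 4 jobs after 3 ticks) = 0.3400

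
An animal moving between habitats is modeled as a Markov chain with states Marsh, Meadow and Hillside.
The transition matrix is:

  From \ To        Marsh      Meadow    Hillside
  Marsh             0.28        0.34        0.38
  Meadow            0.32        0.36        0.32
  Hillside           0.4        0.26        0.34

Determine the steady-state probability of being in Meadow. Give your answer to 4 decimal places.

0.3186

Let the stationary distribution be π with π = πP and π_1 + π_2 + π_3 = 1.
π_1 = 0.28·π_1 + 0.32·π_2 + 0.4·π_3
π_2 = 0.34·π_1 + 0.36·π_2 + 0.26·π_3
Solving with the normalization constraint gives π = (0.3344, 0.3186, 0.3470).
So the stationary probability of Meadow is 0.3186.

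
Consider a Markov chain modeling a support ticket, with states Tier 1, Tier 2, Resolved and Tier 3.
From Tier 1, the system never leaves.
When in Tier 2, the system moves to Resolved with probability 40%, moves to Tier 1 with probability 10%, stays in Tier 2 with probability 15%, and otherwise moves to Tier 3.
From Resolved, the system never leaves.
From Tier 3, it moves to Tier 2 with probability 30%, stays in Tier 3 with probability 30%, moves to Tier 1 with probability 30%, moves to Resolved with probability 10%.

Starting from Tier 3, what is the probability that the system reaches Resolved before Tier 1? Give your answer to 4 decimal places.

0.4184

Let h(s) be the probability of absorption at Resolved starting from transient state s. Then h(Resolved) = 1 and h(Tier 1) = 0. By first-step analysis:
h(Tier 2) = 0.1·0 + 0.15·h(Tier 2) + 0.4·1 + 0.35·h(Tier 3)
h(Tier 3) = 0.3·0 + 0.3·h(Tier 2) + 0.1·1 + 0.3·h(Tier 3)
Solving: h(Tier 2) = 0.6429, h(Tier 3) = 0.4184.
Starting from Tier 3, the probability is 0.4184.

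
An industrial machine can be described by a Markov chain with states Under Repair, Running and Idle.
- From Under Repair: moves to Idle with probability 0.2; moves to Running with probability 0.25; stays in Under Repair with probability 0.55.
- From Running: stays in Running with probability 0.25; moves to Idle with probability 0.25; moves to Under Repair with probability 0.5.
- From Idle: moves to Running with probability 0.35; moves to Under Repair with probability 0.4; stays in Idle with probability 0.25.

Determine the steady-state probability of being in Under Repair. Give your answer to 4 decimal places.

Let the stationary distribution be π with π = πP and π_1 + π_2 + π_3 = 1.
π_1 = 0.55·π_1 + 0.5·π_2 + 0.4·π_3
π_2 = 0.25·π_1 + 0.25·π_2 + 0.35·π_3
Solving with the normalization constraint gives π = (0.5026, 0.2725, 0.2249).
So the stationary probability of Under Repair is 0.5026.

0.5026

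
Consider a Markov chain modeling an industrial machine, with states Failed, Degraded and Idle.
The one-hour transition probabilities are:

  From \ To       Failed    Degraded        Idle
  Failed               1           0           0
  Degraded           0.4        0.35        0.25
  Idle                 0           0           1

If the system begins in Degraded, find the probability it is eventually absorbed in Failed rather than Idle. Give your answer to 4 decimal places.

0.6154

Let h(s) be the probability of absorption at Failed starting from transient state s. Then h(Failed) = 1 and h(Idle) = 0. By first-step analysis:
h(Degraded) = 0.4·1 + 0.35·h(Degraded) + 0.25·0
Solving: h(Degraded) = 0.6154.
Starting from Degraded, the probability is 0.6154.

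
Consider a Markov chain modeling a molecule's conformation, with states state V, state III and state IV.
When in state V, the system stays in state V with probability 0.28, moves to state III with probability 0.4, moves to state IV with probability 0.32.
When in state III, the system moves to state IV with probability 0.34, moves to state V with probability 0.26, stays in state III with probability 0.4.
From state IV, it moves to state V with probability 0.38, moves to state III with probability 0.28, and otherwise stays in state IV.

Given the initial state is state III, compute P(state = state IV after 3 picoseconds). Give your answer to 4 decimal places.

0.3339

Propagate the distribution vector 3 picoseconds from state III.
After 0 picoseconds: (0.0000, 1.0000, 0.0000)
After 1 picosecond: (0.2600, 0.4000, 0.3400)
After 2 picoseconds: (0.3060, 0.3592, 0.3348)
After 3 picoseconds: (0.3063, 0.3598, 0.3339)
P(in state IV after 3 picoseconds) = 0.3339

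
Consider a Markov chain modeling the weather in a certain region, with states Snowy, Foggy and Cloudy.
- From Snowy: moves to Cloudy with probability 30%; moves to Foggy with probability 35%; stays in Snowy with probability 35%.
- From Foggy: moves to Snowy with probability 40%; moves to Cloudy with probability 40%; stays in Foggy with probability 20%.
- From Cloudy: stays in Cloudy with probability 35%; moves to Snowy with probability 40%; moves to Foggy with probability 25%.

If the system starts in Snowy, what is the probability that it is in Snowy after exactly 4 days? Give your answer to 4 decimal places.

Propagate the distribution vector 4 days from Snowy.
After 0 days: (1.0000, 0.0000, 0.0000)
After 1 day: (0.3500, 0.3500, 0.3000)
After 2 days: (0.3825, 0.2675, 0.3500)
After 3 days: (0.3809, 0.2749, 0.3443)
After 4 days: (0.3810, 0.2743, 0.3447)
P(in Snowy after 4 days) = 0.3810

0.3810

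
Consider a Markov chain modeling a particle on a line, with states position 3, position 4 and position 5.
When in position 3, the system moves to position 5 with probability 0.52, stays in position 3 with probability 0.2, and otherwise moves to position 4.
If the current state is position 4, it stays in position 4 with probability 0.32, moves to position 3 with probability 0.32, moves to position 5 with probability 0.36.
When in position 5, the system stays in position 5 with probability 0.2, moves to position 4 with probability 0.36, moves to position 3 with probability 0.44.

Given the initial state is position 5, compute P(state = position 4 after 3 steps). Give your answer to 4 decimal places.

0.3243

Propagate the distribution vector 3 steps from position 5.
After 0 steps: (0.0000, 0.0000, 1.0000)
After 1 step: (0.4400, 0.3600, 0.2000)
After 2 steps: (0.2912, 0.3104, 0.3984)
After 3 steps: (0.3329, 0.3243, 0.3428)
P(in position 4 after 3 steps) = 0.3243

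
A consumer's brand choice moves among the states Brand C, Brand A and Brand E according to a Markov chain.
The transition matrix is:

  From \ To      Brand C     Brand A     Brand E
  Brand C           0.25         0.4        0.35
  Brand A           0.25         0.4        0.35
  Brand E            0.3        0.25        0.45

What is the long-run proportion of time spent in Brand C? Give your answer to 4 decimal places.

Let the stationary distribution be π with π = πP and π_1 + π_2 + π_3 = 1.
π_1 = 0.25·π_1 + 0.25·π_2 + 0.3·π_3
π_2 = 0.4·π_1 + 0.4·π_2 + 0.25·π_3
Solving with the normalization constraint gives π = (0.2694, 0.3417, 0.3889).
So the stationary probability of Brand C is 0.2694.

0.2694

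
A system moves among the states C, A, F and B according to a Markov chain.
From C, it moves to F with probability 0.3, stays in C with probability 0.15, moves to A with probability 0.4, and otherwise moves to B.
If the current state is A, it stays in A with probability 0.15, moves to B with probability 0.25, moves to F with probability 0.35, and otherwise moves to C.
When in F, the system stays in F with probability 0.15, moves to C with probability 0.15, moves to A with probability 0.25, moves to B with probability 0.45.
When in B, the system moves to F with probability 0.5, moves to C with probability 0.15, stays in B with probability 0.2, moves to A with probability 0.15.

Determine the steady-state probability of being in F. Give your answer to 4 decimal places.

0.3198

Let the stationary distribution be π with π = πP and π_1 + π_2 + π_3 + π_4 = 1.
π_1 = 0.15·π_1 + 0.25·π_2 + 0.15·π_3 + 0.15·π_4
π_2 = 0.4·π_1 + 0.15·π_2 + 0.25·π_3 + 0.15·π_4
π_3 = 0.3·π_1 + 0.35·π_2 + 0.15·π_3 + 0.5·π_4
Solving with the normalization constraint gives π = (0.1725, 0.2251, 0.3198, 0.2826).
So the stationary probability of F is 0.3198.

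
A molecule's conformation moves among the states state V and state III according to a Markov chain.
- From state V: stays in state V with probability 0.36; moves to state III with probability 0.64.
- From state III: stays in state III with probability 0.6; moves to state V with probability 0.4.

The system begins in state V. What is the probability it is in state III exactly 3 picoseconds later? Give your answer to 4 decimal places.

0.6154

Propagate the distribution vector 3 picoseconds from state V.
After 0 picoseconds: (1.0000, 0.0000)
After 1 picosecond: (0.3600, 0.6400)
After 2 picoseconds: (0.3856, 0.6144)
After 3 picoseconds: (0.3846, 0.6154)
P(in state III after 3 picoseconds) = 0.6154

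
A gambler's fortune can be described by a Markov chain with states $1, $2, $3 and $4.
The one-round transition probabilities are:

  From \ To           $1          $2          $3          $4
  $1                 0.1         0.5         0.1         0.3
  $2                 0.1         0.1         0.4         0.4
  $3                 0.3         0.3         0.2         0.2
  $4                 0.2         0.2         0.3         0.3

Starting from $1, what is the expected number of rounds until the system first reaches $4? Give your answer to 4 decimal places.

Let t(s) be the expected number of rounds to first reach $4 from state s, with t($4) = 0. Conditioning on the first round:
t($1) = 1 + 0.1·t($1) + 0.5·t($2) + 0.1·t($3)
t($2) = 1 + 0.1·t($1) + 0.1·t($2) + 0.4·t($3)
t($3) = 1 + 0.3·t($1) + 0.3·t($2) + 0.2·t($3)
Solving: t($1) = 3.2195, t($2) = 3.0732, t($3) = 3.6098.
Expected rounds from $1 to $4: 3.2195.

3.2195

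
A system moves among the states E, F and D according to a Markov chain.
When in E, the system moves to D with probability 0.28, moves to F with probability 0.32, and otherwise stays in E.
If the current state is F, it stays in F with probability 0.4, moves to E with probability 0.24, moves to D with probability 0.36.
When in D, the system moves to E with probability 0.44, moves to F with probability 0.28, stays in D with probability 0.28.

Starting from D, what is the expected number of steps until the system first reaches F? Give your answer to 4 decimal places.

Let t(s) be the expected number of steps to first reach F from state s, with t(F) = 0. Conditioning on the first step:
t(E) = 1 + 0.4·t(E) + 0.28·t(D)
t(D) = 1 + 0.44·t(E) + 0.28·t(D)
Solving: t(E) = 3.2383, t(D) = 3.3679.
Expected steps from D to F: 3.3679.

3.3679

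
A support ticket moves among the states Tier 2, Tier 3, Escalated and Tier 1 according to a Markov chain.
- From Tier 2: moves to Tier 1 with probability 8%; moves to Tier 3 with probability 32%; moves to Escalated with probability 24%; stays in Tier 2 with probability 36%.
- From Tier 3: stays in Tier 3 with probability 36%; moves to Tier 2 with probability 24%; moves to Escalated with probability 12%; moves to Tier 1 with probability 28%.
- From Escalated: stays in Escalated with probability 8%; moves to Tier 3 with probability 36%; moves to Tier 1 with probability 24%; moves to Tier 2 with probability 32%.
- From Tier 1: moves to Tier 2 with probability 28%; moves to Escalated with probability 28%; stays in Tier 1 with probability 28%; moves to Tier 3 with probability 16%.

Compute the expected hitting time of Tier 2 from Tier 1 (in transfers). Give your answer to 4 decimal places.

3.5971

Let t(s) be the expected number of transfers to first reach Tier 2 from state s, with t(Tier 2) = 0. Conditioning on the first transfer:
t(Tier 3) = 1 + 0.36·t(Tier 3) + 0.12·t(Escalated) + 0.28·t(Tier 1)
t(Escalated) = 1 + 0.36·t(Tier 3) + 0.08·t(Escalated) + 0.24·t(Tier 1)
t(Tier 1) = 1 + 0.16·t(Tier 3) + 0.28·t(Escalated) + 0.28·t(Tier 1)
Solving: t(Tier 3) = 3.7944, t(Escalated) = 3.5101, t(Tier 1) = 3.5971.
Expected transfers from Tier 1 to Tier 2: 3.5971.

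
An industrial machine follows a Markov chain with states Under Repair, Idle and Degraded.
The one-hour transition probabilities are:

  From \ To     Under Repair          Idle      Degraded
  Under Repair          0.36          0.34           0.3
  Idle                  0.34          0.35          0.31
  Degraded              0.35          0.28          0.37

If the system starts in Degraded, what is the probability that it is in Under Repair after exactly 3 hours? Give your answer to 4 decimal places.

Propagate the distribution vector 3 hours from Degraded.
After 0 hours: (0.0000, 0.0000, 1.0000)
After 1 hour: (0.3500, 0.2800, 0.3700)
After 2 hours: (0.3507, 0.3206, 0.3287)
After 3 hours: (0.3503, 0.3235, 0.3262)
P(in Under Repair after 3 hours) = 0.3503

0.3503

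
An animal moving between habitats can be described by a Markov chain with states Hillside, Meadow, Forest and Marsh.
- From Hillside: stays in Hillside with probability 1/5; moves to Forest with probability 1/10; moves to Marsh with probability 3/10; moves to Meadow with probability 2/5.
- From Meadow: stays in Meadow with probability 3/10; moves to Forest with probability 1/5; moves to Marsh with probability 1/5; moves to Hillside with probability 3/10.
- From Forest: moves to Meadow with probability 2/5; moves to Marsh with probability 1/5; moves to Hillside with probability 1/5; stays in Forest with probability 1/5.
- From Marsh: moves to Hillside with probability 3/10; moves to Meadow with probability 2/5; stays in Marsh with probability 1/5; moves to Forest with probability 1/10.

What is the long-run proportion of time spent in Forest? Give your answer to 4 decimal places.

0.1515

Let the stationary distribution be π with π = πP and π_1 + π_2 + π_3 + π_4 = 1.
π_1 = 0.2·π_1 + 0.3·π_2 + 0.2·π_3 + 0.3·π_4
π_2 = 0.4·π_1 + 0.3·π_2 + 0.4·π_3 + 0.4·π_4
π_3 = 0.1·π_1 + 0.2·π_2 + 0.2·π_3 + 0.1·π_4
Solving with the normalization constraint gives π = (0.2590, 0.3636, 0.1515, 0.2259).
So the stationary probability of Forest is 0.1515.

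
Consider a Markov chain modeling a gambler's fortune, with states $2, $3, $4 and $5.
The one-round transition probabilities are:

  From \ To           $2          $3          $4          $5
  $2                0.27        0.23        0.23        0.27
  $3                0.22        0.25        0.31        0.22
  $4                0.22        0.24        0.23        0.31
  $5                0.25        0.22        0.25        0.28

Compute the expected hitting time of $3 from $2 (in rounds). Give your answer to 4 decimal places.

Let t(s) be the expected number of rounds to first reach $3 from state s, with t($3) = 0. Conditioning on the first round:
t($2) = 1 + 0.27·t($2) + 0.23·t($4) + 0.27·t($5)
t($4) = 1 + 0.22·t($2) + 0.23·t($4) + 0.31·t($5)
t($5) = 1 + 0.25·t($2) + 0.25·t($4) + 0.28·t($5)
Solving: t($2) = 4.3567, t($4) = 4.3148, t($5) = 4.3998.
Expected rounds from $2 to $3: 4.3567.

4.3567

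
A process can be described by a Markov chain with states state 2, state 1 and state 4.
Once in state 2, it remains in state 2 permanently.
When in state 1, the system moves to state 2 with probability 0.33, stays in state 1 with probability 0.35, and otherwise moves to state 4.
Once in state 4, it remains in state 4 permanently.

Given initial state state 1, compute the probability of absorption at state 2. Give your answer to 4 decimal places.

0.5077

Let h(s) be the probability of absorption at state 2 starting from transient state s. Then h(state 2) = 1 and h(state 4) = 0. By first-step analysis:
h(state 1) = 0.33·1 + 0.35·h(state 1) + 0.32·0
Solving: h(state 1) = 0.5077.
Starting from state 1, the probability is 0.5077.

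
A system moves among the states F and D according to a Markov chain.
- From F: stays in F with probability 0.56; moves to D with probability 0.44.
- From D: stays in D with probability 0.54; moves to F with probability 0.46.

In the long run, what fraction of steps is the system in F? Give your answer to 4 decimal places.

0.5111

Let the stationary distribution be π with π = πP and π_1 + π_2 = 1.
π_1 = 0.56·π_1 + 0.46·π_2
Solving with the normalization constraint gives π = (0.5111, 0.4889).
So the stationary probability of F is 0.5111.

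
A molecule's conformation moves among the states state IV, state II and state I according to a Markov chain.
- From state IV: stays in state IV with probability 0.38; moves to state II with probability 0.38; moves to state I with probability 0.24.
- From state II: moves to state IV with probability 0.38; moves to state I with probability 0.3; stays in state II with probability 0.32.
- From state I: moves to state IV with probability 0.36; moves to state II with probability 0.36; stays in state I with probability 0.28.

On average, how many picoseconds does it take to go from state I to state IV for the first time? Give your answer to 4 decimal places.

Let t(s) be the expected number of picoseconds to first reach state IV from state s, with t(state IV) = 0. Conditioning on the first picosecond:
t(state II) = 1 + 0.32·t(state II) + 0.3·t(state I)
t(state I) = 1 + 0.36·t(state II) + 0.28·t(state I)
Solving: t(state II) = 2.6730, t(state I) = 2.7254.
Expected picoseconds from state I to state IV: 2.7254.

2.7254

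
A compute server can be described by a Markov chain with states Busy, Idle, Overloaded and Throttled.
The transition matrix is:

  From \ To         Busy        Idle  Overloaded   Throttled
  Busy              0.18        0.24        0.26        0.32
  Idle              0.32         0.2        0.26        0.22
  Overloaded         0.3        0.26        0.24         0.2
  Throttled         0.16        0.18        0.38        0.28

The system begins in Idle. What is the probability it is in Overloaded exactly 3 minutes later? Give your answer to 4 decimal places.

Propagate the distribution vector 3 minutes from Idle.
After 0 minutes: (0.0000, 1.0000, 0.0000, 0.0000)
After 1 minute: (0.3200, 0.2000, 0.2600, 0.2200)
After 2 minutes: (0.2348, 0.2240, 0.2812, 0.2600)
After 3 minutes: (0.2399, 0.2211, 0.2856, 0.2535)
P(in Overloaded after 3 minutes) = 0.2856

0.2856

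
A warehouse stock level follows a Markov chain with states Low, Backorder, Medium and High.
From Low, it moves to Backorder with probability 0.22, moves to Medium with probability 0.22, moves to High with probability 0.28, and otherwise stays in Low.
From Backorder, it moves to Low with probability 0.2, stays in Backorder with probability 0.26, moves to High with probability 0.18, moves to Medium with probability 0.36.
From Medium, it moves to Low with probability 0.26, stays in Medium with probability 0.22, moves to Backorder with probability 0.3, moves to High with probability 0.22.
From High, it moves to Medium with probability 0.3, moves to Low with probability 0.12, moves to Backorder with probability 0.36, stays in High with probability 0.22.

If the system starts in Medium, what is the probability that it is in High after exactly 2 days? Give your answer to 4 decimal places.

0.2236

Propagate the distribution vector 2 days from Medium.
After 0 days: (0.0000, 0.0000, 1.0000, 0.0000)
After 1 day: (0.2600, 0.3000, 0.2200, 0.2200)
After 2 days: (0.2164, 0.2804, 0.2796, 0.2236)
P(in High after 2 days) = 0.2236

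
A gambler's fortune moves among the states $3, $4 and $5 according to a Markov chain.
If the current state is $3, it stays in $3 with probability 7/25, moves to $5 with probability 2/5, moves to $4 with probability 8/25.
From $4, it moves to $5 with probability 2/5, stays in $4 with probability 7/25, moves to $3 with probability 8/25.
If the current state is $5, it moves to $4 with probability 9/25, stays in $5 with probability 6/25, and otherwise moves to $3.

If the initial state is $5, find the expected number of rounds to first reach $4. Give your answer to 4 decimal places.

Let t(s) be the expected number of rounds to first reach $4 from state s, with t($4) = 0. Conditioning on the first round:
t($3) = 1 + 0.28·t($3) + 0.4·t($5)
t($5) = 1 + 0.4·t($3) + 0.24·t($5)
Solving: t($3) = 2.9959, t($5) = 2.8926.
Expected rounds from $5 to $4: 2.8926.

2.8926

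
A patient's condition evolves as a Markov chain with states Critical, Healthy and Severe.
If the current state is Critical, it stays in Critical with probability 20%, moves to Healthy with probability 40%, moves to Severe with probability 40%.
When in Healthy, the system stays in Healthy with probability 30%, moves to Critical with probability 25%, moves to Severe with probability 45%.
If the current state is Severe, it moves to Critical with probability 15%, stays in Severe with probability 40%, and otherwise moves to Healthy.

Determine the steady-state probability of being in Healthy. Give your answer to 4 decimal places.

0.3827

Let the stationary distribution be π with π = πP and π_1 + π_2 + π_3 = 1.
π_1 = 0.2·π_1 + 0.25·π_2 + 0.15·π_3
π_2 = 0.4·π_1 + 0.3·π_2 + 0.45·π_3
Solving with the normalization constraint gives π = (0.1982, 0.3827, 0.4191).
So the stationary probability of Healthy is 0.3827.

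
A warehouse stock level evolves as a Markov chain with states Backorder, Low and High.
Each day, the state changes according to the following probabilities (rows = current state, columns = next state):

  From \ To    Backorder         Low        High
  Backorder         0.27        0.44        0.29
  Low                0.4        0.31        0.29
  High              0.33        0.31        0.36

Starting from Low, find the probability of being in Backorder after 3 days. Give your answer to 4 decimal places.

0.3357

Propagate the distribution vector 3 days from Low.
After 0 days: (0.0000, 1.0000, 0.0000)
After 1 day: (0.4000, 0.3100, 0.2900)
After 2 days: (0.3277, 0.3620, 0.3103)
After 3 days: (0.3357, 0.3526, 0.3117)
P(in Backorder after 3 days) = 0.3357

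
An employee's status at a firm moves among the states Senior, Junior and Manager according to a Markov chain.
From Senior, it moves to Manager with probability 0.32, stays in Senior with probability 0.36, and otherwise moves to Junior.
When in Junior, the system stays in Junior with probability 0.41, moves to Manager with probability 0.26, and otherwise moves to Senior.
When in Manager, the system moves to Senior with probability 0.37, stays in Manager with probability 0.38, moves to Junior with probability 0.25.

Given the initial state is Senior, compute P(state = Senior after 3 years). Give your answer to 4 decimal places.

Propagate the distribution vector 3 years from Senior.
After 0 years: (1.0000, 0.0000, 0.0000)
After 1 year: (0.3600, 0.3200, 0.3200)
After 2 years: (0.3536, 0.3264, 0.3200)
After 3 years: (0.3534, 0.3270, 0.3196)
P(in Senior after 3 years) = 0.3534

0.3534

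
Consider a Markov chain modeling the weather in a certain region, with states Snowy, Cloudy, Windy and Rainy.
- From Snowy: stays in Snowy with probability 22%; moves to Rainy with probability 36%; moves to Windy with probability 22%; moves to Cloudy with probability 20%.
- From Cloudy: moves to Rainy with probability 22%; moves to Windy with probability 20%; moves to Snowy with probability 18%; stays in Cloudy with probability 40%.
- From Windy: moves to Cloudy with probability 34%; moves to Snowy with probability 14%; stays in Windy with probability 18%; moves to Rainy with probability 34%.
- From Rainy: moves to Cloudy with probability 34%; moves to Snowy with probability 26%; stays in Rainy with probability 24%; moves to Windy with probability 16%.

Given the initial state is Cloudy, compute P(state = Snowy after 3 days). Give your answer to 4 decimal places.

0.2021

Propagate the distribution vector 3 days from Cloudy.
After 0 days: (0.0000, 1.0000, 0.0000, 0.0000)
After 1 day: (0.1800, 0.4000, 0.2000, 0.2200)
After 2 days: (0.1968, 0.3388, 0.1908, 0.2736)
After 3 days: (0.2021, 0.3328, 0.1892, 0.2759)
P(in Snowy after 3 days) = 0.2021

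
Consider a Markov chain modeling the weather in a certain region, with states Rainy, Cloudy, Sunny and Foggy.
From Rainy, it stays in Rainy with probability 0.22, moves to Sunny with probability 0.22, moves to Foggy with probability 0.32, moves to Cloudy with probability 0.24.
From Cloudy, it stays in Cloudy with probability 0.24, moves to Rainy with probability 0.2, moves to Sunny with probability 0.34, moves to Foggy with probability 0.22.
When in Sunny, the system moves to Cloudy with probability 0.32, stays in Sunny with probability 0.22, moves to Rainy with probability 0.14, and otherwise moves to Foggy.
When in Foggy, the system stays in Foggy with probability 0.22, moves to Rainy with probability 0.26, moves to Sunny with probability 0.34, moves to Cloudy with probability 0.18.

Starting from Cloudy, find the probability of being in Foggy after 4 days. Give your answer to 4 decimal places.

0.2687

Propagate the distribution vector 4 days from Cloudy.
After 0 days: (0.0000, 1.0000, 0.0000, 0.0000)
After 1 day: (0.2000, 0.2400, 0.3400, 0.2200)
After 2 days: (0.1968, 0.2540, 0.2752, 0.2740)
After 3 days: (0.2039, 0.2456, 0.2834, 0.2672)
After 4 days: (0.2031, 0.2466, 0.2815, 0.2687)
P(in Foggy after 4 days) = 0.2687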